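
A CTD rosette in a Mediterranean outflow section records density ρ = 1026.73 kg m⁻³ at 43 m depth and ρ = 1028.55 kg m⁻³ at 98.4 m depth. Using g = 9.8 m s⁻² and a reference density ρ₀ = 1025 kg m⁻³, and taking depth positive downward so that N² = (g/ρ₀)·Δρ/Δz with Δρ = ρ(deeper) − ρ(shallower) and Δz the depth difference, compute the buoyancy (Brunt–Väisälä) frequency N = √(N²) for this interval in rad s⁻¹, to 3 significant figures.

0.0177 rad s⁻¹

Δρ = 1028.55 − 1026.73 = 1.82 kg m⁻³ over Δz = 98.4 − 43 = 55.4 m.
N² = (9.8/1025) × (1.82/55.4) = 3.1410 × 10⁻⁴ s⁻².
N = √(3.1410 × 10⁻⁴) = 0.017723 rad s⁻¹ ≈ 0.0177 rad s⁻¹.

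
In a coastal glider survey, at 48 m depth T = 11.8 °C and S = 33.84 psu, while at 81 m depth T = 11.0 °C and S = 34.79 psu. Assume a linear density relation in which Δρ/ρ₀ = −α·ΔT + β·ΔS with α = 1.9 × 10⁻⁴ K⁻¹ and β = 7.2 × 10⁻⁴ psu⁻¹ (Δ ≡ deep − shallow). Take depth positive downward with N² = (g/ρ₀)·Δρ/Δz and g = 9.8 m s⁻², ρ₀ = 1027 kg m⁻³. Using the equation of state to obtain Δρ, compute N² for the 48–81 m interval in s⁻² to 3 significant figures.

ΔT = -0.8 K, ΔS = +0.95 psu (deep − shallow).
Δρ/ρ₀ = −αΔT + βΔS = 1.52 × 10⁻⁴ + 6.84 × 10⁻⁴ = 8.36 × 10⁻⁴, so Δρ ≈ 0.8586 kg m⁻³.
N² = (g/ρ₀)·Δρ/Δz = g·(Δρ/ρ₀)/Δz = 9.8 × 8.36 × 10⁻⁴ / 33 = 2.4827 × 10⁻⁴ s⁻² ≈ 2.48 × 10⁻⁴ s⁻².

2.48 × 10⁻⁴ s⁻²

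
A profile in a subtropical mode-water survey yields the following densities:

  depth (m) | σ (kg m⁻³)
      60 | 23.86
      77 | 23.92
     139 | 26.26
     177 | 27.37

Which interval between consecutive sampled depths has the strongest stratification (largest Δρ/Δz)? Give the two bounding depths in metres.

77–139 m

Compute the density gradient over each adjacent pair:
  60–77 m: Δρ/Δz = 0.06/17 = 3.5 × 10⁻³ kg m⁻⁴
  77–139 m: Δρ/Δz = 2.34/62 = 0.038 kg m⁻⁴
  139–177 m: Δρ/Δz = 1.11/38 = 0.029 kg m⁻⁴
The largest gradient is in the 77–139 m interval — the pycnocline.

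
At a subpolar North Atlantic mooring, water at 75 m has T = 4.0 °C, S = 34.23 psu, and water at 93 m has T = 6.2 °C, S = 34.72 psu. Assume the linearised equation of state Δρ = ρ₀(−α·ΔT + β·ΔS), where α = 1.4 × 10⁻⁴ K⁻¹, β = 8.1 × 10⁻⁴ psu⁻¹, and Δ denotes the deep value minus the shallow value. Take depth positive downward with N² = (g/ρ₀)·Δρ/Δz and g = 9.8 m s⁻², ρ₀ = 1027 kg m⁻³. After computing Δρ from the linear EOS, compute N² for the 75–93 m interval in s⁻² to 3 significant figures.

4.84 × 10⁻⁵ s⁻²

ΔT = +2.2 K, ΔS = +0.49 psu (deep − shallow).
Δρ/ρ₀ = −αΔT + βΔS = -3.08 × 10⁻⁴ + 3.969 × 10⁻⁴ = 8.89 × 10⁻⁵, so Δρ ≈ 0.09130 kg m⁻³.
N² = (g/ρ₀)·Δρ/Δz = g·(Δρ/ρ₀)/Δz = 9.8 × 8.89 × 10⁻⁵ / 18 = 4.8401 × 10⁻⁵ s⁻² ≈ 4.84 × 10⁻⁵ s⁻².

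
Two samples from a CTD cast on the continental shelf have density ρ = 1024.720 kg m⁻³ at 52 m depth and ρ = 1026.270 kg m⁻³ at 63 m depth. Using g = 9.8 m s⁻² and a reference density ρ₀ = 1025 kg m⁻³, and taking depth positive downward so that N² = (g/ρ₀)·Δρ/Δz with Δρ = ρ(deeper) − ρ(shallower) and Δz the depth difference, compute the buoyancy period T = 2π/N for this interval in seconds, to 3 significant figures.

Δρ = 1026.270 − 1024.720 = 1.550 kg m⁻³ over Δz = 63 − 52 = 11 m.
N² = (9.8/1025) × (1.550/11) = 1.3472 × 10⁻³ s⁻².
N = √(1.3472 × 10⁻³) = 0.036704 rad s⁻¹, so T = 2π/N = 171.19 s ≈ 171 s.

171 s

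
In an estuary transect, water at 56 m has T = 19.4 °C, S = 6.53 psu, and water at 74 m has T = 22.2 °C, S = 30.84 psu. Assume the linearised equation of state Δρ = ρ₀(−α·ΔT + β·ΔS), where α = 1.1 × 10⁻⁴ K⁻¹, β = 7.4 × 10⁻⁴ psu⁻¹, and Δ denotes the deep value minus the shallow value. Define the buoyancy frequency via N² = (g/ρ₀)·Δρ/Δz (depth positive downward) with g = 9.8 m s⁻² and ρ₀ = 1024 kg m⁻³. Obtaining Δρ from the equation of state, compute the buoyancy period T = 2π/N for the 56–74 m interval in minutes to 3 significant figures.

ΔT = +2.8 K, ΔS = +24.31 psu (deep − shallow).
Δρ/ρ₀ = −αΔT + βΔS = -3.08 × 10⁻⁴ + 0.0179894 = 0.0176814, so Δρ ≈ 18.11 kg m⁻³.
N² = (g/ρ₀)·Δρ/Δz = g·(Δρ/ρ₀)/Δz = 9.8 × 0.0176814 / 18 = 9.6265 × 10⁻³ s⁻².
N = √(9.6265 × 10⁻³) = 0.098115 rad s⁻¹ → T = 2π/N = 64.039 s = 1.0673 min ≈ 1.07 min.

1.07 min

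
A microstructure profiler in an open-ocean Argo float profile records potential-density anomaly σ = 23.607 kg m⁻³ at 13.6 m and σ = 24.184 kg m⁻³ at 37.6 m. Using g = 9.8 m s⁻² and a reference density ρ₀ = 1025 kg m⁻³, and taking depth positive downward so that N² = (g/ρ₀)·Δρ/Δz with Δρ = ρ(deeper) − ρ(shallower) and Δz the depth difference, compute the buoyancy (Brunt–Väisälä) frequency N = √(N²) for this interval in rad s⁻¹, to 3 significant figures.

0.0152 rad s⁻¹

Δρ = 1024.184 − 1023.607 = 0.577 kg m⁻³ over Δz = 37.6 − 13.6 = 24 m.
N² = (9.8/1025) × (0.577/24) = 2.2986 × 10⁻⁴ s⁻².
N = √(2.2986 × 10⁻⁴) = 0.015161 rad s⁻¹ ≈ 0.0152 rad s⁻¹.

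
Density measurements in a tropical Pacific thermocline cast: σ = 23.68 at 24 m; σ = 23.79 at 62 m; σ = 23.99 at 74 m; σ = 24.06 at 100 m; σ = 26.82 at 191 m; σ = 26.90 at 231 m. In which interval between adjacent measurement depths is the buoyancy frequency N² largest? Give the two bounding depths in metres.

Compute the density gradient over each adjacent pair:
  24–62 m: Δρ/Δz = 0.11/38 = 2.9 × 10⁻³ kg m⁻⁴
  62–74 m: Δρ/Δz = 0.20/12 = 0.017 kg m⁻⁴
  74–100 m: Δρ/Δz = 0.07/26 = 2.7 × 10⁻³ kg m⁻⁴
  100–191 m: Δρ/Δz = 2.76/91 = 0.030 kg m⁻⁴
  191–231 m: Δρ/Δz = 0.08/40 = 2.0 × 10⁻³ kg m⁻⁴
The largest gradient is in the 100–191 m interval — the pycnocline.

100–191 m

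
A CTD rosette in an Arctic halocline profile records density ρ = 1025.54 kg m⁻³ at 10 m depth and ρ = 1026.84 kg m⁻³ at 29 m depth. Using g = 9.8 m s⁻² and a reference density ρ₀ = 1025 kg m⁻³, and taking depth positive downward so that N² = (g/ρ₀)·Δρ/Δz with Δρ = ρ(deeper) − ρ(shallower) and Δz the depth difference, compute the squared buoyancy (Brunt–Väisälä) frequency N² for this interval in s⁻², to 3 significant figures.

6.54 × 10⁻⁴ s⁻²

Δρ = 1026.84 − 1025.54 = 1.30 kg m⁻³ over Δz = 29 − 10 = 19 m.
N² = (9.8/1025) × (1.30/19) = 6.5417 × 10⁻⁴ s⁻² ≈ 6.54 × 10⁻⁴ s⁻².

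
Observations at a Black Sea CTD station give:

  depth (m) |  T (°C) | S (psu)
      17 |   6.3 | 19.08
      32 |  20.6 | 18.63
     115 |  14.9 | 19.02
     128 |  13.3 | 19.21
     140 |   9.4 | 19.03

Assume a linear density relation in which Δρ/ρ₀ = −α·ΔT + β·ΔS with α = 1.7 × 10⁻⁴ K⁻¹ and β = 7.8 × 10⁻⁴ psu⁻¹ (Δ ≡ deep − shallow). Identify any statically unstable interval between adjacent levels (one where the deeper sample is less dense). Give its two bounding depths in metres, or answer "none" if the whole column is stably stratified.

Evaluate Δρ/ρ₀ = −αΔT + βΔS across each adjacent pair:
  17–32 m: −αΔT+βΔS = −(1.7 × 10⁻⁴)(+14.3)+(7.8 × 10⁻⁴)(-0.45) = -2.8 × 10⁻³ → UNSTABLE
  32–115 m: −αΔT+βΔS = −(1.7 × 10⁻⁴)(-5.7)+(7.8 × 10⁻⁴)(+0.39) = 1.3 × 10⁻³ → stable
  115–128 m: −αΔT+βΔS = −(1.7 × 10⁻⁴)(-1.6)+(7.8 × 10⁻⁴)(+0.19) = 4.2 × 10⁻⁴ → stable
  128–140 m: −αΔT+βΔS = −(1.7 × 10⁻⁴)(-3.9)+(7.8 × 10⁻⁴)(-0.18) = 5.2 × 10⁻⁴ → stable
The 17–32 m interval has Δρ < 0: lighter water underlies denser water.

17–32 m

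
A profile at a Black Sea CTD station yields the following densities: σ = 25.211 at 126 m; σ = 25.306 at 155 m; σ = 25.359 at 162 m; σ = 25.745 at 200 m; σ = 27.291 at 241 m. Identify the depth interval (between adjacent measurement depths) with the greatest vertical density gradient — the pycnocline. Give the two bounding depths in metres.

200–241 m

Compute the density gradient over each adjacent pair:
  126–155 m: Δρ/Δz = 0.095/29 = 3.3 × 10⁻³ kg m⁻⁴
  155–162 m: Δρ/Δz = 0.053/7 = 7.6 × 10⁻³ kg m⁻⁴
  162–200 m: Δρ/Δz = 0.386/38 = 0.010 kg m⁻⁴
  200–241 m: Δρ/Δz = 1.546/41 = 0.038 kg m⁻⁴
The largest gradient is in the 200–241 m interval — the pycnocline.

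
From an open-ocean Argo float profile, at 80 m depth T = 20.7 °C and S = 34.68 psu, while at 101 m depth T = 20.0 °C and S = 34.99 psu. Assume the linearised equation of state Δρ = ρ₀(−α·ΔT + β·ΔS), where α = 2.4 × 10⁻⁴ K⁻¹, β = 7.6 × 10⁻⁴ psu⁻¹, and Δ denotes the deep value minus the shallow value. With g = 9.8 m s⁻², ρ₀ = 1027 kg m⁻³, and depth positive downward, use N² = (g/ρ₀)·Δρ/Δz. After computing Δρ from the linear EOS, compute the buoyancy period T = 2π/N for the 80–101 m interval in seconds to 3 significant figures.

458 s

ΔT = -0.7 K, ΔS = +0.31 psu (deep − shallow).
Δρ/ρ₀ = −αΔT + βΔS = 1.68 × 10⁻⁴ + 2.356 × 10⁻⁴ = 4.036 × 10⁻⁴, so Δρ ≈ 0.4145 kg m⁻³.
N² = (g/ρ₀)·Δρ/Δz = g·(Δρ/ρ₀)/Δz = 9.8 × 4.036 × 10⁻⁴ / 21 = 1.8835 × 10⁻⁴ s⁻².
N = √(1.8835 × 10⁻⁴) = 0.013724 rad s⁻¹ → T = 2π/N = 457.82 s ≈ 458 s.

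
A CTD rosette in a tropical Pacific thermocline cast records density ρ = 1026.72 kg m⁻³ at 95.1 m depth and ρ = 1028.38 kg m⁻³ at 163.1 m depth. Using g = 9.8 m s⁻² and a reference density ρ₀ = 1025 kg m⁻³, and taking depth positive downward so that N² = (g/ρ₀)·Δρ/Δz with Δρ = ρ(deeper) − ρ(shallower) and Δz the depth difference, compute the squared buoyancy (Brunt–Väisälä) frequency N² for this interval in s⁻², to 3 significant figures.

2.33 × 10⁻⁴ s⁻²

Δρ = 1028.38 − 1026.72 = 1.66 kg m⁻³ over Δz = 163.1 − 95.1 = 68 m.
N² = (9.8/1025) × (1.66/68) = 2.3340 × 10⁻⁴ s⁻² ≈ 2.33 × 10⁻⁴ s⁻².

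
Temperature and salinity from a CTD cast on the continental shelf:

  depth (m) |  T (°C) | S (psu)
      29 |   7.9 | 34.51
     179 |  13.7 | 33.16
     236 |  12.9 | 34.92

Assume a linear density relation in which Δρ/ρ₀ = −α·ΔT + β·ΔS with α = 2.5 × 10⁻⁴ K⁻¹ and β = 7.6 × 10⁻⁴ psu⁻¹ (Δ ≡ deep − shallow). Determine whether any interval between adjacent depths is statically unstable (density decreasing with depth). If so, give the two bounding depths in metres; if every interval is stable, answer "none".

29–179 m

Evaluate Δρ/ρ₀ = −αΔT + βΔS across each adjacent pair:
  29–179 m: −αΔT+βΔS = −(2.5 × 10⁻⁴)(+5.8)+(7.6 × 10⁻⁴)(-1.35) = -2.5 × 10⁻³ → UNSTABLE
  179–236 m: −αΔT+βΔS = −(2.5 × 10⁻⁴)(-0.8)+(7.6 × 10⁻⁴)(+1.76) = 1.5 × 10⁻³ → stable
The 29–179 m interval has Δρ < 0: lighter water underlies denser water.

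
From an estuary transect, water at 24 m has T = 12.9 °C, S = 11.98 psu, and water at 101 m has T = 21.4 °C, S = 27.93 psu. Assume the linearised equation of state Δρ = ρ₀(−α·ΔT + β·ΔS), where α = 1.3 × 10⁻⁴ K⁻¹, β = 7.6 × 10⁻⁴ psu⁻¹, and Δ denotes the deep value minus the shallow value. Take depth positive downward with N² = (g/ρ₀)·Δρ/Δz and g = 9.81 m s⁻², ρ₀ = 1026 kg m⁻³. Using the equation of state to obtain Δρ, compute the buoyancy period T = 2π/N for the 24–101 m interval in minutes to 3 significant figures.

2.80 min

ΔT = +8.5 K, ΔS = +15.95 psu (deep − shallow).
Δρ/ρ₀ = −αΔT + βΔS = -1.105 × 10⁻³ + 0.012122 = 0.011017, so Δρ ≈ 11.30 kg m⁻³.
N² = (g/ρ₀)·Δρ/Δz = g·(Δρ/ρ₀)/Δz = 9.81 × 0.011017 / 77 = 1.4036 × 10⁻³ s⁻².
N = √(1.4036 × 10⁻³) = 0.037465 rad s⁻¹ → T = 2π/N = 167.71 s = 2.7952 min ≈ 2.80 min.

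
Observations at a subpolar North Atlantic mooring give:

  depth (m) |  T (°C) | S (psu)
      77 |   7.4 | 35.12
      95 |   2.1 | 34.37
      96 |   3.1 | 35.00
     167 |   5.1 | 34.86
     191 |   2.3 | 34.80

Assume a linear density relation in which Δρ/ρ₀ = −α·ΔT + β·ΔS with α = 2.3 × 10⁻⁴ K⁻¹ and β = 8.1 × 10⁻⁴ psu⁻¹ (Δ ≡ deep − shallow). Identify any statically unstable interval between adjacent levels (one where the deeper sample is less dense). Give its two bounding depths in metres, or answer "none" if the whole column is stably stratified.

Evaluate Δρ/ρ₀ = −αΔT + βΔS across each adjacent pair:
  77–95 m: −αΔT+βΔS = −(2.3 × 10⁻⁴)(-5.3)+(8.1 × 10⁻⁴)(-0.75) = 6.1 × 10⁻⁴ → stable
  95–96 m: −αΔT+βΔS = −(2.3 × 10⁻⁴)(+1.0)+(8.1 × 10⁻⁴)(+0.63) = 2.8 × 10⁻⁴ → stable
  96–167 m: −αΔT+βΔS = −(2.3 × 10⁻⁴)(+2.0)+(8.1 × 10⁻⁴)(-0.14) = -5.7 × 10⁻⁴ → UNSTABLE
  167–191 m: −αΔT+βΔS = −(2.3 × 10⁻⁴)(-2.8)+(8.1 × 10⁻⁴)(-0.06) = 6.0 × 10⁻⁴ → stable
The 96–167 m interval has Δρ < 0: lighter water underlies denser water.

96–167 m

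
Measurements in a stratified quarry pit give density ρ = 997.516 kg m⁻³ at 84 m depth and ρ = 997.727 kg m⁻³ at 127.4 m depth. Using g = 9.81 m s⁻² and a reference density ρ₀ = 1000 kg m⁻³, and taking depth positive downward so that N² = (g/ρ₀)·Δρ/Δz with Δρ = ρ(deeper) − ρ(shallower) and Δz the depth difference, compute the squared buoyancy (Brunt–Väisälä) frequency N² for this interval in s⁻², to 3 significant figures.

Δρ = 997.727 − 997.516 = 0.211 kg m⁻³ over Δz = 127.4 − 84 = 43.4 m.
N² = (9.81/1000) × (0.211/43.4) = 4.7694 × 10⁻⁵ s⁻² ≈ 4.77 × 10⁻⁵ s⁻².
Since Δρ > 0 the layer is stably stratified.

4.77 × 10⁻⁵ s⁻²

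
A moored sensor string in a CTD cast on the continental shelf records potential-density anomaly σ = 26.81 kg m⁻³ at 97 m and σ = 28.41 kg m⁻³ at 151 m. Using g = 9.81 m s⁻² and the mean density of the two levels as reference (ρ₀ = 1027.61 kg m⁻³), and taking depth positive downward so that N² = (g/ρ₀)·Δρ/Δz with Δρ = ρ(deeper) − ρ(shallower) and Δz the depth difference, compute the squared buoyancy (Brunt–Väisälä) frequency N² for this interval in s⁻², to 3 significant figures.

Δρ = 1028.41 − 1026.81 = 1.60 kg m⁻³ over Δz = 151 − 97 = 54 m.
N² = (9.81/1027.61) × (1.60/54) = 2.8286 × 10⁻⁴ s⁻² ≈ 2.83 × 10⁻⁴ s⁻².

2.83 × 10⁻⁴ s⁻²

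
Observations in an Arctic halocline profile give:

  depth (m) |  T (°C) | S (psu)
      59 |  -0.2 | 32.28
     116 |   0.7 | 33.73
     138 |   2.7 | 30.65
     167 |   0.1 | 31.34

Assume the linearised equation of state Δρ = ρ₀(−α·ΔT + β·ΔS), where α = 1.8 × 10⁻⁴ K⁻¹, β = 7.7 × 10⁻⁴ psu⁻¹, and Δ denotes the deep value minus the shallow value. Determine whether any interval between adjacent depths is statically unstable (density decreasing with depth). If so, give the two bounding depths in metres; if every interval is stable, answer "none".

116–138 m

Evaluate Δρ/ρ₀ = −αΔT + βΔS across each adjacent pair:
  59–116 m: −αΔT+βΔS = −(1.8 × 10⁻⁴)(+0.9)+(7.7 × 10⁻⁴)(+1.45) = 9.5 × 10⁻⁴ → stable
  116–138 m: −αΔT+βΔS = −(1.8 × 10⁻⁴)(+2.0)+(7.7 × 10⁻⁴)(-3.08) = -2.7 × 10⁻³ → UNSTABLE
  138–167 m: −αΔT+βΔS = −(1.8 × 10⁻⁴)(-2.6)+(7.7 × 10⁻⁴)(+0.69) = 1.0 × 10⁻³ → stable
The 116–138 m interval has Δρ < 0: lighter water underlies denser water.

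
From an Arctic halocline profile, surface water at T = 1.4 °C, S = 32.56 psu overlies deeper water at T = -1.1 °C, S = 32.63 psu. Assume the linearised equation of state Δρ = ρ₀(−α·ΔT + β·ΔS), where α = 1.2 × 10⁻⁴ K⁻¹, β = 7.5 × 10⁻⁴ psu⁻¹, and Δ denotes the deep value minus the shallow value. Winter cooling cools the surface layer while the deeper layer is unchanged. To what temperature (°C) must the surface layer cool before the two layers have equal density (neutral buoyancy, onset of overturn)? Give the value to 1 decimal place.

Neutral buoyancy requires Δρ = 0, i.e. −α(T_deep − T_surf′) + β(S_deep − S_surf) = 0.
T_surf′ = T_deep − (β/α)·ΔS = -1.1 − (7.5 × 10⁻⁴/1.2 × 10⁻⁴)·(+0.07) = -1.538 °C.
Cooling required: 1.4 − (-1.538) = 2.938 °C.

-1.5 °C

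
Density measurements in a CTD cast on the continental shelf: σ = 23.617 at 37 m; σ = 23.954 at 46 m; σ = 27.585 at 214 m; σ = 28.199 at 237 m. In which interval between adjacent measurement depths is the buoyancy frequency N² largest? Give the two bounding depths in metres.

Compute the density gradient over each adjacent pair:
  37–46 m: Δρ/Δz = 0.337/9 = 0.037 kg m⁻⁴
  46–214 m: Δρ/Δz = 3.631/168 = 0.022 kg m⁻⁴
  214–237 m: Δρ/Δz = 0.614/23 = 0.027 kg m⁻⁴
The largest gradient is in the 37–46 m interval — the pycnocline.

37–46 m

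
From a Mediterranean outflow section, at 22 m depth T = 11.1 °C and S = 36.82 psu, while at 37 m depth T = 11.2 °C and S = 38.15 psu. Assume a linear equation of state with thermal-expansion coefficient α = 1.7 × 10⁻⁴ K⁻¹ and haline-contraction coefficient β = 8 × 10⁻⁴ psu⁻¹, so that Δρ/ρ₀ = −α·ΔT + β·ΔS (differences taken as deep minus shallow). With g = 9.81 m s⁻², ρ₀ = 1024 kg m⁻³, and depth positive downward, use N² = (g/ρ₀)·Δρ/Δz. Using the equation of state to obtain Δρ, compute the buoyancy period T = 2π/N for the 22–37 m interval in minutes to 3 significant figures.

4.00 min

ΔT = +0.1 K, ΔS = +1.33 psu (deep − shallow).
Δρ/ρ₀ = −αΔT + βΔS = -1.70 × 10⁻⁵ + 1.064 × 10⁻³ = 1.047 × 10⁻³, so Δρ ≈ 1.072 kg m⁻³.
N² = (g/ρ₀)·Δρ/Δz = g·(Δρ/ρ₀)/Δz = 9.81 × 1.047 × 10⁻³ / 15 = 6.8474 × 10⁻⁴ s⁻².
N = √(6.8474 × 10⁻⁴) = 0.026168 rad s⁻¹ → T = 2π/N = 240.11 s = 4.0018 min ≈ 4.00 min.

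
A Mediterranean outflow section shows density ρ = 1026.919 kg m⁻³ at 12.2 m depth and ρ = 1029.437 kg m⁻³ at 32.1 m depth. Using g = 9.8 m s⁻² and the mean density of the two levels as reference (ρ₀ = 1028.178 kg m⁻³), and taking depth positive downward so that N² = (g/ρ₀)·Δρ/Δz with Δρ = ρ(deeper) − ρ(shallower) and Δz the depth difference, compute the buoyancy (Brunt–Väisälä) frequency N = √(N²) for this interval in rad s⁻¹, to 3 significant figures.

0.0347 rad s⁻¹

Δρ = 1029.437 − 1026.919 = 2.518 kg m⁻³ over Δz = 32.1 − 12.2 = 19.9 m.
N² = (9.8/1028.178) × (2.518/19.9) = 1.2060 × 10⁻³ s⁻².
N = √(1.2060 × 10⁻³) = 0.034728 rad s⁻¹ ≈ 0.0347 rad s⁻¹.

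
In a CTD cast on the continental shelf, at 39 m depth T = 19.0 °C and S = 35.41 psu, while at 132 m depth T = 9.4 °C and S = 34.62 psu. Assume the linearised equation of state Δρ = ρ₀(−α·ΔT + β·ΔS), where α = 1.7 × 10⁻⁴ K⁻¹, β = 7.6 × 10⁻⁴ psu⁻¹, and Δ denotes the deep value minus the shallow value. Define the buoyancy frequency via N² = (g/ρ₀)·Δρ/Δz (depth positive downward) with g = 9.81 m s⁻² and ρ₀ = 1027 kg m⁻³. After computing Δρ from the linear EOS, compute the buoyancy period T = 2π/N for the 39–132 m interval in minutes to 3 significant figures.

10.0 min

ΔT = -9.6 K, ΔS = -0.79 psu (deep − shallow).
Δρ/ρ₀ = −αΔT + βΔS = 1.632 × 10⁻³ − 6.004 × 10⁻⁴ = 1.0316 × 10⁻³, so Δρ ≈ 1.059 kg m⁻³.
N² = (g/ρ₀)·Δρ/Δz = g·(Δρ/ρ₀)/Δz = 9.81 × 1.0316 × 10⁻³ / 93 = 1.0882 × 10⁻⁴ s⁻².
N = √(1.0882 × 10⁻⁴) = 0.010432 rad s⁻¹ → T = 2π/N = 602.30 s = 10.038 min ≈ 10.0 min.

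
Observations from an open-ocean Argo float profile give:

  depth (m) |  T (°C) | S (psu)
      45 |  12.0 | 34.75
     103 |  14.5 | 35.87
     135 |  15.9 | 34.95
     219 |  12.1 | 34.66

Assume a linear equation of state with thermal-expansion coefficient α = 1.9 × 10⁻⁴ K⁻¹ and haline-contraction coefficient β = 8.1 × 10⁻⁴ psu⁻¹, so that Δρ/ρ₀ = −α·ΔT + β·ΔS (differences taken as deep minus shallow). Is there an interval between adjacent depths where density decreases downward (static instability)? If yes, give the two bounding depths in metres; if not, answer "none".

103–135 m

Evaluate Δρ/ρ₀ = −αΔT + βΔS across each adjacent pair:
  45–103 m: −αΔT+βΔS = −(1.9 × 10⁻⁴)(+2.5)+(8.1 × 10⁻⁴)(+1.12) = 4.3 × 10⁻⁴ → stable
  103–135 m: −αΔT+βΔS = −(1.9 × 10⁻⁴)(+1.4)+(8.1 × 10⁻⁴)(-0.92) = -1.0 × 10⁻³ → UNSTABLE
  135–219 m: −αΔT+βΔS = −(1.9 × 10⁻⁴)(-3.8)+(8.1 × 10⁻⁴)(-0.29) = 4.9 × 10⁻⁴ → stable
The 103–135 m interval has Δρ < 0: lighter water underlies denser water.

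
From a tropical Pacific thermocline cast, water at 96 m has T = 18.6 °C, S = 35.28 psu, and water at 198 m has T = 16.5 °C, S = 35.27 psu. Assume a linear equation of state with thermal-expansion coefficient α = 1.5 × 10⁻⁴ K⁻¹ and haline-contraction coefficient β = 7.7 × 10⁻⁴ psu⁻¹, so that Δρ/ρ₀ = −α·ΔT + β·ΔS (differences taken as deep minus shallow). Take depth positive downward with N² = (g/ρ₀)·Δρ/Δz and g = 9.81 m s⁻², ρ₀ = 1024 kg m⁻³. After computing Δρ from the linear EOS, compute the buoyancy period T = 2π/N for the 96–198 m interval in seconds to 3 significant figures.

1.16 × 10³ s

ΔT = -2.1 K, ΔS = -0.01 psu (deep − shallow).
Δρ/ρ₀ = −αΔT + βΔS = 3.15 × 10⁻⁴ − 7.70 × 10⁻⁶ = 3.073 × 10⁻⁴, so Δρ ≈ 0.3147 kg m⁻³.
N² = (g/ρ₀)·Δρ/Δz = g·(Δρ/ρ₀)/Δz = 9.81 × 3.073 × 10⁻⁴ / 102 = 2.9555 × 10⁻⁵ s⁻².
N = √(2.9555 × 10⁻⁵) = 5.4365 × 10⁻³ rad s⁻¹ → T = 2π/N = 1.1557 × 10³ s ≈ 1.16 × 10³ s.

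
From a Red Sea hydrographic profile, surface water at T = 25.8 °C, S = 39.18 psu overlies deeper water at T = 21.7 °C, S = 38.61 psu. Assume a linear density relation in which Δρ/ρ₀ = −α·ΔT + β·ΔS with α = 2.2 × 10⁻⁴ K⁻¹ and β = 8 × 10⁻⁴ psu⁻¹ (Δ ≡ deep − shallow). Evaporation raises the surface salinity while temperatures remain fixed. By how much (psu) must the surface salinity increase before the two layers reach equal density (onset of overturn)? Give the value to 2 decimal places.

Neutral buoyancy requires −α(T_deep − T_surf) + β(S_deep − S_surf′) = 0.
S_surf′ = S_deep − (α/β)·ΔT = 38.61 − (2.2 × 10⁻⁴/8 × 10⁻⁴)·(-4.1) = 39.7375 psu.
Increase required: 39.7375 − 39.18 = 0.5575 psu.

0.56 psu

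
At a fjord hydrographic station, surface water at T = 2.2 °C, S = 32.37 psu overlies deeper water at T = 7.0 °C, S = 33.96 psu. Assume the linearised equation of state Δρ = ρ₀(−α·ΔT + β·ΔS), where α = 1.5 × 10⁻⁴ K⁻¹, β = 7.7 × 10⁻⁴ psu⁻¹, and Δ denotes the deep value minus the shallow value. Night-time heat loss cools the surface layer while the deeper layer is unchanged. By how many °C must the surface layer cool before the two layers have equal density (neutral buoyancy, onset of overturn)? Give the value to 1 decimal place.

3.4 °C

Neutral buoyancy requires Δρ = 0, i.e. −α(T_deep − T_surf′) + β(S_deep − S_surf) = 0.
T_surf′ = T_deep − (β/α)·ΔS = 7.0 − (7.7 × 10⁻⁴/1.5 × 10⁻⁴)·(+1.59) = -1.162 °C.
Cooling required: 2.2 − (-1.162) = 3.362 °C.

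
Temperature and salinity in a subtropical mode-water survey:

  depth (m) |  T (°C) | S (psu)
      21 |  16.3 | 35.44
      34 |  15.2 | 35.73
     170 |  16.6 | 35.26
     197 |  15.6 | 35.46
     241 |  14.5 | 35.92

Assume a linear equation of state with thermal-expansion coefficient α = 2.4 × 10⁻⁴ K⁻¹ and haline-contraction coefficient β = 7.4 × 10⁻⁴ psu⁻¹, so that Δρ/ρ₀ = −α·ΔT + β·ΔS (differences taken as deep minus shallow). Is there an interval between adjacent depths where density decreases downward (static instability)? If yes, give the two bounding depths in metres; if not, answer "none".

34–170 m

Evaluate Δρ/ρ₀ = −αΔT + βΔS across each adjacent pair:
  21–34 m: −αΔT+βΔS = −(2.4 × 10⁻⁴)(-1.1)+(7.4 × 10⁻⁴)(+0.29) = 4.8 × 10⁻⁴ → stable
  34–170 m: −αΔT+βΔS = −(2.4 × 10⁻⁴)(+1.4)+(7.4 × 10⁻⁴)(-0.47) = -6.8 × 10⁻⁴ → UNSTABLE
  170–197 m: −αΔT+βΔS = −(2.4 × 10⁻⁴)(-1.0)+(7.4 × 10⁻⁴)(+0.20) = 3.9 × 10⁻⁴ → stable
  197–241 m: −αΔT+βΔS = −(2.4 × 10⁻⁴)(-1.1)+(7.4 × 10⁻⁴)(+0.46) = 6.0 × 10⁻⁴ → stable
The 34–170 m interval has Δρ < 0: lighter water underlies denser water.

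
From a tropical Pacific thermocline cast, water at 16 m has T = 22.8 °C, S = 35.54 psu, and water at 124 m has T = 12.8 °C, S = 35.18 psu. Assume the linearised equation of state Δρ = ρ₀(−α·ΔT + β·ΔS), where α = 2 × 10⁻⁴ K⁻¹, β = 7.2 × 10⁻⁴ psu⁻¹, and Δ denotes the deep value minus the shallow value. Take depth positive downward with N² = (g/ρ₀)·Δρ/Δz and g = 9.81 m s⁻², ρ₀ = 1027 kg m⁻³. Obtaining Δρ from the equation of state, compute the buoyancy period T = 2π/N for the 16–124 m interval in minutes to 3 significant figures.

ΔT = -10.0 K, ΔS = -0.36 psu (deep − shallow).
Δρ/ρ₀ = −αΔT + βΔS = 2.00 × 10⁻³ − 2.592 × 10⁻⁴ = 1.7408 × 10⁻³, so Δρ ≈ 1.788 kg m⁻³.
N² = (g/ρ₀)·Δρ/Δz = g·(Δρ/ρ₀)/Δz = 9.81 × 1.7408 × 10⁻³ / 108 = 1.5812 × 10⁻⁴ s⁻².
N = √(1.5812 × 10⁻⁴) = 0.012575 rad s⁻¹ → T = 2π/N = 499.66 s = 8.3277 min ≈ 8.33 min.

8.33 min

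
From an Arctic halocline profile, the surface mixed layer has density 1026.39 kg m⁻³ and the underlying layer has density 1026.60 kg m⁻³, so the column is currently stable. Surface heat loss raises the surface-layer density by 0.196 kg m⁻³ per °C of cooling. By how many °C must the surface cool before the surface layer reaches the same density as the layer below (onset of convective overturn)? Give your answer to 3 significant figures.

Density deficit of the surface layer: 1026.60 − 1026.39 = 0.21 kg m⁻³.
Required change = 0.21 / 0.196 = 1.07 °C.

1.07 °C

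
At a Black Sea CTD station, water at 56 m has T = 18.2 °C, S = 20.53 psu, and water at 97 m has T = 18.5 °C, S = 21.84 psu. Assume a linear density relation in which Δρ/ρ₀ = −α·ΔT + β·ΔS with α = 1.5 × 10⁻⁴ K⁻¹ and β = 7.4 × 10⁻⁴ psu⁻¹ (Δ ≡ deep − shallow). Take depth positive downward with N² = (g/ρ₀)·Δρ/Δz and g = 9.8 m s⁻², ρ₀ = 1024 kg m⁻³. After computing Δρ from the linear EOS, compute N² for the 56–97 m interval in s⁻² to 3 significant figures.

ΔT = +0.3 K, ΔS = +1.31 psu (deep − shallow).
Δρ/ρ₀ = −αΔT + βΔS = -4.50 × 10⁻⁵ + 9.694 × 10⁻⁴ = 9.244 × 10⁻⁴, so Δρ ≈ 0.9466 kg m⁻³.
N² = (g/ρ₀)·Δρ/Δz = g·(Δρ/ρ₀)/Δz = 9.8 × 9.244 × 10⁻⁴ / 41 = 2.2095 × 10⁻⁴ s⁻² ≈ 2.21 × 10⁻⁴ s⁻².

2.21 × 10⁻⁴ s⁻²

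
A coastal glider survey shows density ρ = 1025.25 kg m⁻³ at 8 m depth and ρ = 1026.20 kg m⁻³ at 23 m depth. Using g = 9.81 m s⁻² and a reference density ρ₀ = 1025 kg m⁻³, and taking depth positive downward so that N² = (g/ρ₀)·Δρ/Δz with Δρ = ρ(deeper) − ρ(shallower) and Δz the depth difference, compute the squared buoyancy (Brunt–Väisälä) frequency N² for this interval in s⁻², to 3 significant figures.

6.06 × 10⁻⁴ s⁻²

Δρ = 1026.20 − 1025.25 = 0.95 kg m⁻³ over Δz = 23 − 8 = 15 m.
N² = (9.81/1025) × (0.95/15) = 6.0615 × 10⁻⁴ s⁻² ≈ 6.06 × 10⁻⁴ s⁻².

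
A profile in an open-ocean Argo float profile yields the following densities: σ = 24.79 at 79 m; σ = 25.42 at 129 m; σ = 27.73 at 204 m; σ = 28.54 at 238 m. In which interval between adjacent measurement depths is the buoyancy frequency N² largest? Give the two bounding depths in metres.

Compute the density gradient over each adjacent pair:
  79–129 m: Δρ/Δz = 0.63/50 = 0.013 kg m⁻⁴
  129–204 m: Δρ/Δz = 2.31/75 = 0.031 kg m⁻⁴
  204–238 m: Δρ/Δz = 0.81/34 = 0.024 kg m⁻⁴
The largest gradient is in the 129–204 m interval — the pycnocline.

129–204 m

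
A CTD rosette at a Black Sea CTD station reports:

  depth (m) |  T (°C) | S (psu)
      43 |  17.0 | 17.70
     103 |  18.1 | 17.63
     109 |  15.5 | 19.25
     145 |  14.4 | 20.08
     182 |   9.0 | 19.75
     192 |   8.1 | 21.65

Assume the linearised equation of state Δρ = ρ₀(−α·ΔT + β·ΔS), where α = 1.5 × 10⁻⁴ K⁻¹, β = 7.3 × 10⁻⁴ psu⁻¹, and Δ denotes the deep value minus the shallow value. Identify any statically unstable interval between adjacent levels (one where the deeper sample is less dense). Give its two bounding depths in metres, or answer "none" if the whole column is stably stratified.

Evaluate Δρ/ρ₀ = −αΔT + βΔS across each adjacent pair:
  43–103 m: −αΔT+βΔS = −(1.5 × 10⁻⁴)(+1.1)+(7.3 × 10⁻⁴)(-0.07) = -2.2 × 10⁻⁴ → UNSTABLE
  103–109 m: −αΔT+βΔS = −(1.5 × 10⁻⁴)(-2.6)+(7.3 × 10⁻⁴)(+1.62) = 1.6 × 10⁻³ → stable
  109–145 m: −αΔT+βΔS = −(1.5 × 10⁻⁴)(-1.1)+(7.3 × 10⁻⁴)(+0.83) = 7.7 × 10⁻⁴ → stable
  145–182 m: −αΔT+βΔS = −(1.5 × 10⁻⁴)(-5.4)+(7.3 × 10⁻⁴)(-0.33) = 5.7 × 10⁻⁴ → stable
  182–192 m: −αΔT+βΔS = −(1.5 × 10⁻⁴)(-0.9)+(7.3 × 10⁻⁴)(+1.90) = 1.5 × 10⁻³ → stable
The 43–103 m interval has Δρ < 0: lighter water underlies denser water.

43–103 m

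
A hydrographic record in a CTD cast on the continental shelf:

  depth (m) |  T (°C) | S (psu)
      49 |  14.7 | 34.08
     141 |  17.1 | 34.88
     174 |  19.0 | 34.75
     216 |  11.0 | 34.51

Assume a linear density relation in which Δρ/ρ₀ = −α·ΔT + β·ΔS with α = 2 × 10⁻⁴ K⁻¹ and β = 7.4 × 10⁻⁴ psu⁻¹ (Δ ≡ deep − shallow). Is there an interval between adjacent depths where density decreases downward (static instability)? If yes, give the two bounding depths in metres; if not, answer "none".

141–174 m

Evaluate Δρ/ρ₀ = −αΔT + βΔS across each adjacent pair:
  49–141 m: −αΔT+βΔS = −(2 × 10⁻⁴)(+2.4)+(7.4 × 10⁻⁴)(+0.80) = 1.1 × 10⁻⁴ → stable
  141–174 m: −αΔT+βΔS = −(2 × 10⁻⁴)(+1.9)+(7.4 × 10⁻⁴)(-0.13) = -4.8 × 10⁻⁴ → UNSTABLE
  174–216 m: −αΔT+βΔS = −(2 × 10⁻⁴)(-8.0)+(7.4 × 10⁻⁴)(-0.24) = 1.4 × 10⁻³ → stable
The 141–174 m interval has Δρ < 0: lighter water underlies denser water.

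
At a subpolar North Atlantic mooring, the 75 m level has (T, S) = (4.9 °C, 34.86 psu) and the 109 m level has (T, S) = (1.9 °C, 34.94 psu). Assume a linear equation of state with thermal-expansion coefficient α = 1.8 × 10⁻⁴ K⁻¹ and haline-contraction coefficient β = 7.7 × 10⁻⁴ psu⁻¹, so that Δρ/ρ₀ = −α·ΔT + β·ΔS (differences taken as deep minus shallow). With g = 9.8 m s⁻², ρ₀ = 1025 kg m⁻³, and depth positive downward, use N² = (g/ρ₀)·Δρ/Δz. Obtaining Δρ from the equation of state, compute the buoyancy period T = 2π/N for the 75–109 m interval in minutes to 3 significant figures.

ΔT = -3.0 K, ΔS = +0.08 psu (deep − shallow).
Δρ/ρ₀ = −αΔT + βΔS = 5.40 × 10⁻⁴ + 6.16 × 10⁻⁵ = 6.016 × 10⁻⁴, so Δρ ≈ 0.6166 kg m⁻³.
N² = (g/ρ₀)·Δρ/Δz = g·(Δρ/ρ₀)/Δz = 9.8 × 6.016 × 10⁻⁴ / 34 = 1.7340 × 10⁻⁴ s⁻².
N = √(1.7340 × 10⁻⁴) = 0.013168 rad s⁻¹ → T = 2π/N = 477.16 s = 7.9527 min ≈ 7.95 min.

7.95 min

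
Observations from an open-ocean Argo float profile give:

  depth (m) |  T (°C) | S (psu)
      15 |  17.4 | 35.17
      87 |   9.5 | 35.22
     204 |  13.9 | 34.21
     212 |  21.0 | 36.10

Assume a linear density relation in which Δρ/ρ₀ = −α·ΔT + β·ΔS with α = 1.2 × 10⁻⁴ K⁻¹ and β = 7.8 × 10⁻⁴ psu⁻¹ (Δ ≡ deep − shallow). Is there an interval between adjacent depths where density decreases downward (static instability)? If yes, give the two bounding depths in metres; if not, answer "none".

87–204 m

Evaluate Δρ/ρ₀ = −αΔT + βΔS across each adjacent pair:
  15–87 m: −αΔT+βΔS = −(1.2 × 10⁻⁴)(-7.9)+(7.8 × 10⁻⁴)(+0.05) = 9.9 × 10⁻⁴ → stable
  87–204 m: −αΔT+βΔS = −(1.2 × 10⁻⁴)(+4.4)+(7.8 × 10⁻⁴)(-1.01) = -1.3 × 10⁻³ → UNSTABLE
  204–212 m: −αΔT+βΔS = −(1.2 × 10⁻⁴)(+7.1)+(7.8 × 10⁻⁴)(+1.89) = 6.2 × 10⁻⁴ → stable
The 87–204 m interval has Δρ < 0: lighter water underlies denser water.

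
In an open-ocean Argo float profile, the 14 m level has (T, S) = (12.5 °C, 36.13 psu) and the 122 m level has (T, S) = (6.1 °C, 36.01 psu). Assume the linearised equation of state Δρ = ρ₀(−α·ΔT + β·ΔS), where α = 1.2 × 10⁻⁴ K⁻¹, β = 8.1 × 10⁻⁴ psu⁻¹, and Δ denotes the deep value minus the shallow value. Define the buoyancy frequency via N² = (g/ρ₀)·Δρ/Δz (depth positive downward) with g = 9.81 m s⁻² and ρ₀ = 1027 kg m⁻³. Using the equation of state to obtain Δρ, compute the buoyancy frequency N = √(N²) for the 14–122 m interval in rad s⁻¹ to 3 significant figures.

ΔT = -6.4 K, ΔS = -0.12 psu (deep − shallow).
Δρ/ρ₀ = −αΔT + βΔS = 7.68 × 10⁻⁴ − 9.72 × 10⁻⁵ = 6.708 × 10⁻⁴, so Δρ ≈ 0.6889 kg m⁻³.
N² = (g/ρ₀)·Δρ/Δz = g·(Δρ/ρ₀)/Δz = 9.81 × 6.708 × 10⁻⁴ / 108 = 6.0931 × 10⁻⁵ s⁻².
N = √(6.0931 × 10⁻⁵) = 7.8058 × 10⁻³ rad s⁻¹ ≈ 7.81 × 10⁻³ rad s⁻¹.

7.81 × 10⁻³ rad s⁻¹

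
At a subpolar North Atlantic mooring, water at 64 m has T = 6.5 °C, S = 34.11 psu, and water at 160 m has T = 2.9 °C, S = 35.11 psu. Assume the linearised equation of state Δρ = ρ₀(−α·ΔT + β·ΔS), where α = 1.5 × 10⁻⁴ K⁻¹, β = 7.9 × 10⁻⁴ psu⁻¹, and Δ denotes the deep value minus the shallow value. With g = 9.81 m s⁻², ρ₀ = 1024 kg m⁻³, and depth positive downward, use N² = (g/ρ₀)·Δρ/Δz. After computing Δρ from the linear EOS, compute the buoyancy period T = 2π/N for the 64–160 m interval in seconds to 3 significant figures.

539 s

ΔT = -3.6 K, ΔS = +1.00 psu (deep − shallow).
Δρ/ρ₀ = −αΔT + βΔS = 5.40 × 10⁻⁴ + 7.90 × 10⁻⁴ = 1.33 × 10⁻³, so Δρ ≈ 1.362 kg m⁻³.
N² = (g/ρ₀)·Δρ/Δz = g·(Δρ/ρ₀)/Δz = 9.81 × 1.33 × 10⁻³ / 96 = 1.3591 × 10⁻⁴ s⁻².
N = √(1.3591 × 10⁻⁴) = 0.011658 rad s⁻¹ → T = 2π/N = 538.96 s ≈ 539 s.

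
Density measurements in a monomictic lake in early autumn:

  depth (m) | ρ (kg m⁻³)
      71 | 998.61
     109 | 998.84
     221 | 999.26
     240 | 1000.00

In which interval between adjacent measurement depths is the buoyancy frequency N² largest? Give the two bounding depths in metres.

221–240 m

Compute the density gradient over each adjacent pair:
  71–109 m: Δρ/Δz = 0.23/38 = 6.1 × 10⁻³ kg m⁻⁴
  109–221 m: Δρ/Δz = 0.42/112 = 3.7 × 10⁻³ kg m⁻⁴
  221–240 m: Δρ/Δz = 0.74/19 = 0.039 kg m⁻⁴
The largest gradient is in the 221–240 m interval — the pycnocline.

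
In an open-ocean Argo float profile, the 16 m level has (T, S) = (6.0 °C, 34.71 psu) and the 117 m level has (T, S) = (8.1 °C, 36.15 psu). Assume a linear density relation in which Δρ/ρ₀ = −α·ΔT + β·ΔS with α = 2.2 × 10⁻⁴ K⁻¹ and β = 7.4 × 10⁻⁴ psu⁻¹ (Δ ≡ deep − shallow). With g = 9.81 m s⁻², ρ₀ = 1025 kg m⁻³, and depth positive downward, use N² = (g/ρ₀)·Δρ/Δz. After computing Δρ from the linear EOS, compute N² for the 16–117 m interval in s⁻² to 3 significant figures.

5.86 × 10⁻⁵ s⁻²

ΔT = +2.1 K, ΔS = +1.44 psu (deep − shallow).
Δρ/ρ₀ = −αΔT + βΔS = -4.62 × 10⁻⁴ + 1.0656 × 10⁻³ = 6.036 × 10⁻⁴, so Δρ ≈ 0.6187 kg m⁻³.
N² = (g/ρ₀)·Δρ/Δz = g·(Δρ/ρ₀)/Δz = 9.81 × 6.036 × 10⁻⁴ / 101 = 5.8627 × 10⁻⁵ s⁻² ≈ 5.86 × 10⁻⁵ s⁻².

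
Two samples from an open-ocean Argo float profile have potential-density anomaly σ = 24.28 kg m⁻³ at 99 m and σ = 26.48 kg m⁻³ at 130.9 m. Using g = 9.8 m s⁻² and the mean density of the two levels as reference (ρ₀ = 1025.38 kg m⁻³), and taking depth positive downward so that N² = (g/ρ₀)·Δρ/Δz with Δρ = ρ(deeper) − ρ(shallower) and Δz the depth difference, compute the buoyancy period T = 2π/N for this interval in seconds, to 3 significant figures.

245 s

Δρ = 1026.48 − 1024.28 = 2.20 kg m⁻³ over Δz = 130.9 − 99 = 31.9 m.
N² = (9.8/1025.38) × (2.20/31.9) = 6.5913 × 10⁻⁴ s⁻².
N = √(6.5913 × 10⁻⁴) = 0.025674 rad s⁻¹, so T = 2π/N = 244.73 s ≈ 245 s.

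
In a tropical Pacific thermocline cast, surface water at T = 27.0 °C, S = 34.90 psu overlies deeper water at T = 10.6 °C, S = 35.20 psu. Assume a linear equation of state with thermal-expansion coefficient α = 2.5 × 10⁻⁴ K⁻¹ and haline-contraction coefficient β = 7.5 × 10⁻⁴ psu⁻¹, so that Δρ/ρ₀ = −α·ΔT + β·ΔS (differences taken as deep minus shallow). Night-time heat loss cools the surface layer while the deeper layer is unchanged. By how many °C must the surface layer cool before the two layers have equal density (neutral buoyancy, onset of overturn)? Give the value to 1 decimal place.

Neutral buoyancy requires Δρ = 0, i.e. −α(T_deep − T_surf′) + β(S_deep − S_surf) = 0.
T_surf′ = T_deep − (β/α)·ΔS = 10.6 − (7.5 × 10⁻⁴/2.5 × 10⁻⁴)·(+0.30) = 9.700 °C.
Cooling required: 27.0 − (9.700) = 17.300 °C.

17.3 °C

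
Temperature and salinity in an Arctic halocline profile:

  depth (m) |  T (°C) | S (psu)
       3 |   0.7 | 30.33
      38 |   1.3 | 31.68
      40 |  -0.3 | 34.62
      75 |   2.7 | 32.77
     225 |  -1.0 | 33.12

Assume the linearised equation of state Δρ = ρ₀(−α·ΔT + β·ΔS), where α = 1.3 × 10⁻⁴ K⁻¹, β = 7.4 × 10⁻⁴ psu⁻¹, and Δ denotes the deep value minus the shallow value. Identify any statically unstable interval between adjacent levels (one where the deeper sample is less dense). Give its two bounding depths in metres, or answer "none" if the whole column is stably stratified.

40–75 m

Evaluate Δρ/ρ₀ = −αΔT + βΔS across each adjacent pair:
  3–38 m: −αΔT+βΔS = −(1.3 × 10⁻⁴)(+0.6)+(7.4 × 10⁻⁴)(+1.35) = 9.2 × 10⁻⁴ → stable
  38–40 m: −αΔT+βΔS = −(1.3 × 10⁻⁴)(-1.6)+(7.4 × 10⁻⁴)(+2.94) = 2.4 × 10⁻³ → stable
  40–75 m: −αΔT+βΔS = −(1.3 × 10⁻⁴)(+3.0)+(7.4 × 10⁻⁴)(-1.85) = -1.8 × 10⁻³ → UNSTABLE
  75–225 m: −αΔT+βΔS = −(1.3 × 10⁻⁴)(-3.7)+(7.4 × 10⁻⁴)(+0.35) = 7.4 × 10⁻⁴ → stable
The 40–75 m interval has Δρ < 0: lighter water underlies denser water.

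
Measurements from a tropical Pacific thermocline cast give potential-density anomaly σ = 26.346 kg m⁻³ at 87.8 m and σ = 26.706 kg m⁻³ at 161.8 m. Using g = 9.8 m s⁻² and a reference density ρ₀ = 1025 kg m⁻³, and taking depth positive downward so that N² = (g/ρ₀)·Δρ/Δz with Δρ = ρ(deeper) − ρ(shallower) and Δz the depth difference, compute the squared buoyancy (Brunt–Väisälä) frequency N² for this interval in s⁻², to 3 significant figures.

Δρ = 1026.706 − 1026.346 = 0.360 kg m⁻³ over Δz = 161.8 − 87.8 = 74 m.
N² = (9.8/1025) × (0.360/74) = 4.6513 × 10⁻⁵ s⁻² ≈ 4.65 × 10⁻⁵ s⁻².
A positive N² confirms static stability across the interval.

4.65 × 10⁻⁵ s⁻²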